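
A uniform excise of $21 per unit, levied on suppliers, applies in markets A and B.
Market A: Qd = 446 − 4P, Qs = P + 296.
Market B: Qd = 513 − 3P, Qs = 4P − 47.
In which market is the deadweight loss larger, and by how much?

Market A: pre-tax P* = $30, Q* = 326; post-tax Q = 309.2; deadweight loss = $176.4.
Market B: pre-tax P* = $80, Q* = 273; post-tax Q = 237; deadweight loss = $378.
Difference: $176.4 vs $378 → market B is larger by $201.6.

Market B, by $201.6.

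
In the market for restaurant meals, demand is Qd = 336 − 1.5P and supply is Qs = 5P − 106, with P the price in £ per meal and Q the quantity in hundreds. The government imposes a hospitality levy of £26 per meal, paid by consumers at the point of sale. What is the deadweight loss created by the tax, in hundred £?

Before the tax: set 336 − 1.5P = 5P − 106 → P* = £68, Q* = 234.
With the tax collected from consumers, demand (in seller-price terms) shifts: Qd = 336 − 1.5(P + 26).
Solving gives Q = 204 with consumers paying £88 and producers receiving £62 (the £26 wedge).
Quantity falls by |ΔQ| = |234 − 204| = 30.
DWL = ½ · t · |ΔQ| = ½ · 26 · 30 = £390.

Deadweight loss = £390 hundred.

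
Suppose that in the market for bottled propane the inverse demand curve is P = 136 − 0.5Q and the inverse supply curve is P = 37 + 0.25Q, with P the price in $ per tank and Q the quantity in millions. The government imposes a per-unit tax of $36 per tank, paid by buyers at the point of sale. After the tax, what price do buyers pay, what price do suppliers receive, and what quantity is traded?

Rewrite in direct form: Qd = 272 − 2P and Qs = 4P − 148.
Without the tax, 272 − 2P = 4P − 148 gives 6P = 420, so P* = $70 and Q* = 132.
With the tax collected from buyers, demand (in seller-price terms) shifts: Qd = 272 − 2(P + 36).
New equilibrium: buyers pay $94, suppliers receive $58, Q = 84. (Wedge: Pb − Ps = 36.)
The less price-elastic side of the market bears the larger share of a per-unit tax.

Buyers pay $94; suppliers receive $58; quantity = 84.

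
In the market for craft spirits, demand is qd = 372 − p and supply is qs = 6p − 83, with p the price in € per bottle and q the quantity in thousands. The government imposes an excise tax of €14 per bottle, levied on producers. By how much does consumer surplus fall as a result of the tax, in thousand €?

Consumer surplus falls by €3612 thousand.

Before the tax: set 372 − p = 6p − 83 → p* = €65, q* = 307.
With the tax collected from producers, supply shifts: qs = 6(p − 14) − 83.
New equilibrium: buyers pay €77, producers receive €63, q = 295. (Wedge: pb − ps = 14.)
ΔCS is the trapezoid between Q = 295 and Q = 307 of height €12: ½ · (307 + 295) · 12 = €3612.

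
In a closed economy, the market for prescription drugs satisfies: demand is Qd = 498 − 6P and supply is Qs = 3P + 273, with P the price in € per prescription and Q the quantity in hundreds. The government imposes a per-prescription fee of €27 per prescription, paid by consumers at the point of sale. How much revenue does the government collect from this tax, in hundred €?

Tax revenue = €7938 hundred.

Before the tax: set 498 − 6P = 3P + 273 → P* = €25, Q* = 348.
With the tax collected from consumers, demand (in seller-price terms) shifts: Qd = 498 − 6(P + 27).
Solving gives Q = 294 with consumers paying €34 and producers receiving €7 (the €27 wedge).
Revenue = t · Q = 27 · 294 = €7938.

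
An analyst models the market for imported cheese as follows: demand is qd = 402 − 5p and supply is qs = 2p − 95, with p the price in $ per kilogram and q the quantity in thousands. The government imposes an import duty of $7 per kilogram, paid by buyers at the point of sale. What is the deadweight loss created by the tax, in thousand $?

Before the tax: set 402 − 5p = 2p − 95 → p* = $71, q* = 47.
With the tax collected from buyers, demand (in seller-price terms) shifts: qd = 402 − 5(p + 7).
New equilibrium: buyers pay $73, producers receive $66, q = 37. (Wedge: pb − ps = 7.)
Quantity falls by |ΔQ| = |47 − 37| = 10.
DWL = ½ · t · |ΔQ| = ½ · 7 · 10 = $35.

Deadweight loss = $35 thousand.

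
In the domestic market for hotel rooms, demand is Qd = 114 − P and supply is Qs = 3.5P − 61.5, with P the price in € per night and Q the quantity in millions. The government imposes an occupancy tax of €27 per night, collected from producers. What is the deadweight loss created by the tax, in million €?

Deadweight loss = €283.5 million.

Without the tax, 114 − P = 3.5P − 61.5 gives 4.5P = 175.5, so P* = €39 and Q* = 75.
With the tax collected from producers, supply shifts: Qs = 3.5(P − 27) − 61.5.
Solving gives Q = 54 with consumers paying €60 and producers receiving €33 (the €27 wedge).
Quantity falls by |ΔQ| = |75 − 54| = 21.
DWL = ½ · t · |ΔQ| = ½ · 27 · 21 = €283.5.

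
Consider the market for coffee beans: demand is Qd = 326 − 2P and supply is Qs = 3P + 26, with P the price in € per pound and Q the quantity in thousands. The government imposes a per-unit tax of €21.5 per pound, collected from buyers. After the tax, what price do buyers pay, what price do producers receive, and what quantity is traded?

Buyers pay €72.9; producers receive €51.4; quantity = 180.2.

Before the tax: set 326 − 2P = 3P + 26 → P* = €60, Q* = 206.
With the tax collected from buyers, demand (in seller-price terms) shifts: Qd = 326 − 2(P + 21.5).
New equilibrium: buyers pay €72.9, producers receive €51.4, Q = 180.2. (Wedge: Pb − Ps = 21.5.)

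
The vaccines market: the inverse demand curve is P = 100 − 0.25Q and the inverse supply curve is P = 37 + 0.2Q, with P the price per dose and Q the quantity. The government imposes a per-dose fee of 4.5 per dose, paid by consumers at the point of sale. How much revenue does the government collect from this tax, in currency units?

Inverting to Q(P) form: Qd = 400 − 4P; Qs = 5P − 185.
Before the tax: set 400 − 4P = 5P − 185 → P* = 65, Q* = 140.
With the tax collected from consumers, demand (in seller-price terms) shifts: Qd = 400 − 4(P + 4.5).
Solving gives Q = 130 with consumers paying 67.5 and producers receiving 63 (the 4.5 wedge).
Revenue = t · Q = 4.5 · 130 = 585.

Tax revenue = 585.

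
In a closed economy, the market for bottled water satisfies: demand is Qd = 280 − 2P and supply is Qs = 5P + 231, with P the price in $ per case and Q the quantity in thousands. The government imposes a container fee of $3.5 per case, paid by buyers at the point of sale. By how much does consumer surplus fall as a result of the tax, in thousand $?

Before the tax: set 280 − 2P = 5P + 231 → P* = $7, Q* = 266.
With the tax collected from buyers, demand (in seller-price terms) shifts: Qd = 280 − 2(P + 3.5).
New equilibrium: buyers pay $9.5, producers receive $6, Q = 261. (Wedge: Pb − Ps = 3.5.)
ΔCS is the trapezoid between Q = 261 and Q = 266 of height $2.5: ½ · (266 + 261) · 2.5 = $658.75.

Consumer surplus falls by $658.75 thousand.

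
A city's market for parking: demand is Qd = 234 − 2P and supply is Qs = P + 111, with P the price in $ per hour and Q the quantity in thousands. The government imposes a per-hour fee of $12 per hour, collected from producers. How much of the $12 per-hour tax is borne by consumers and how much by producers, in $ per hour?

Without the tax, 234 − 2P = P + 111 gives 3P = 123, so P* = $41 and Q* = 152.
With the tax collected from producers, supply shifts: Qs = (P − 12) + 111.
Solving gives Q = 144 with consumers paying $45 and producers receiving $33 (the $12 wedge).
Burden on consumers: $4; on producers: $8. (They sum to $12.)
The less price-elastic side of the market bears the larger share of a per-unit tax.

Consumers bear $4 per hour; producers bear $8 per hour.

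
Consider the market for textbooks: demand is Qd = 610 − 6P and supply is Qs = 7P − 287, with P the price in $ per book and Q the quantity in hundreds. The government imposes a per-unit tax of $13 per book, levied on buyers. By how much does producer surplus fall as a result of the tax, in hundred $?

Without the tax, 610 − 6P = 7P − 287 gives 13P = 897, so P* = $69 and Q* = 196.
With the tax collected from buyers, demand (in seller-price terms) shifts: Qd = 610 − 6(P + 13).
New equilibrium: buyers pay $76, suppliers receive $63, Q = 154. (Wedge: Pb − Ps = 13.)
ΔPS is the trapezoid between Q = 154 and Q = 196 of height $6: ½ · (196 + 154) · 6 = $1050.

Producer surplus falls by $1050 hundred.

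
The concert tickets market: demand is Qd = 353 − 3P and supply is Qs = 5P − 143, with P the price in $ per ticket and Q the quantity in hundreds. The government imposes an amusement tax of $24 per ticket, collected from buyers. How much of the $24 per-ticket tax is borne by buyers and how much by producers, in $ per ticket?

Buyers bear $15 per ticket; producers bear $9 per ticket.

Without the tax, 353 − 3P = 5P − 143 gives 8P = 496, so P* = $62 and Q* = 167.
With the tax collected from buyers, demand (in seller-price terms) shifts: Qd = 353 − 3(P + 24).
New equilibrium: buyers pay $77, producers receive $53, Q = 122. (Wedge: Pb − Ps = 24.)
Burden on buyers: $15; on producers: $9. (They sum to $24.)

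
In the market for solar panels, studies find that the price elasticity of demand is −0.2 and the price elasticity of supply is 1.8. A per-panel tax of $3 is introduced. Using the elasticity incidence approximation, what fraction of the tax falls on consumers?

Incidence ratio: consumers' share ≈ εs / (εs + |εd|) = 1.8 / (1.8 + 0.2) = 0.9.
Supply is the more elastic side, so consumers bear the larger share.

Consumers' share ≈ 0.9.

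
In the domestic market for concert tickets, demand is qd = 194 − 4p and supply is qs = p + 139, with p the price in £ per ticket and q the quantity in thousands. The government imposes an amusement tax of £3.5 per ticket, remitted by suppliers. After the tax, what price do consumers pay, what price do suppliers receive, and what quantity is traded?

Before the tax: set 194 − 4p = p + 139 → p* = £11, q* = 150.
With the tax collected from suppliers, supply shifts: qs = (p − 3.5) + 139.
New equilibrium: consumers pay £11.7, suppliers receive £8.2, q = 147.2. (Wedge: pb − ps = 3.5.)

Consumers pay £11.7; suppliers receive £8.2; quantity = 147.2.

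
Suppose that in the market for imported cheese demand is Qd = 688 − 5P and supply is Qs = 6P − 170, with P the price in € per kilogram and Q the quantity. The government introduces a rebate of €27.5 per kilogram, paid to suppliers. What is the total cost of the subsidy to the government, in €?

Government outlay = €10257.5.

Without the subsidy, 688 − 5P = 6P − 170 gives 11P = 858, so P* = €78 and Q* = 298.
With a per-unit subsidy paid to suppliers, each receives P + 27.5 per unit sold, so supply becomes Qs = 6(P + 27.5) − 170.
New equilibrium: consumers pay €63, suppliers receive €90.5, Q = 373. (Wedge: Pb − Ps = −27.5.)
Outlay = t · Q = 27.5 · 373 = €10257.5.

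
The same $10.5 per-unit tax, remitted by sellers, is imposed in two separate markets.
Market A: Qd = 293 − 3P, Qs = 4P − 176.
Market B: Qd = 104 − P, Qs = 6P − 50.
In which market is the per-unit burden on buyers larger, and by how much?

Market B, by $3.

Market A: pre-tax P* = $67, Q* = 92; post-tax Q = 74; per-unit burden on buyers = $6.
Market B: pre-tax P* = $22, Q* = 82; post-tax Q = 73; per-unit burden on buyers = $9.
Difference: $6 vs $9 → market B is larger by $3.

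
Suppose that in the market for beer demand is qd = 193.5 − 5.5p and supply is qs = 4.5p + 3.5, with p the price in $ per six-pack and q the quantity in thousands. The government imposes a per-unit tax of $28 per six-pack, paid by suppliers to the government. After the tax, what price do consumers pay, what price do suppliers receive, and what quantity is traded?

Consumers pay $31.6; suppliers receive $3.6; quantity = 19.7.

Before the tax: set 193.5 − 5.5p = 4.5p + 3.5 → p* = $19, q* = 89.
With the tax collected from suppliers, supply shifts: qs = 4.5(p − 28) + 3.5.
Solving gives q = 19.7 with consumers paying $31.6 and suppliers receiving $3.6 (the $28 wedge).
The less price-elastic side of the market bears the larger share of a per-unit tax.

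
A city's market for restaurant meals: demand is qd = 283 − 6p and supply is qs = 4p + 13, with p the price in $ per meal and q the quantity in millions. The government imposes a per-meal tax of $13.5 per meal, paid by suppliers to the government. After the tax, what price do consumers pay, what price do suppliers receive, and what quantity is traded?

Consumers pay $32.4; suppliers receive $18.9; quantity = 88.6.

Before the tax: set 283 − 6p = 4p + 13 → p* = $27, q* = 121.
With the tax collected from suppliers, supply shifts: qs = 4(p − 13.5) + 13.
New equilibrium: consumers pay $32.4, suppliers receive $18.9, q = 88.6. (Wedge: pb − ps = 13.5.)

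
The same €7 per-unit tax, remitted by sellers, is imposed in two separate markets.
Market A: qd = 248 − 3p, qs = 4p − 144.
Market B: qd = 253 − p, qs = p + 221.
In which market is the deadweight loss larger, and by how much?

Market A: pre-tax p* = €56, q* = 80; post-tax q = 68; deadweight loss = €42.
Market B: pre-tax p* = €16, q* = 237; post-tax q = 233.5; deadweight loss = €12.25.
Difference: €42 vs €12.25 → market A is larger by €29.75.

Market A, by €29.75.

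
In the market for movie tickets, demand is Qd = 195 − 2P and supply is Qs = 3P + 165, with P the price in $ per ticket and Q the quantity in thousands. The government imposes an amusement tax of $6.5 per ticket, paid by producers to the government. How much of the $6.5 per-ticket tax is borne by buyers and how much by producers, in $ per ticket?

Buyers bear $3.9 per ticket; producers bear $2.6 per ticket.

Without the tax, 195 − 2P = 3P + 165 gives 5P = 30, so P* = $6 and Q* = 183.
With the tax collected from producers, supply shifts: Qs = 3(P − 6.5) + 165.
Solving gives Q = 175.2 with buyers paying $9.9 and producers receiving $3.4 (the $6.5 wedge).
Burden on buyers: $3.9; on producers: $2.6. (They sum to $6.5.)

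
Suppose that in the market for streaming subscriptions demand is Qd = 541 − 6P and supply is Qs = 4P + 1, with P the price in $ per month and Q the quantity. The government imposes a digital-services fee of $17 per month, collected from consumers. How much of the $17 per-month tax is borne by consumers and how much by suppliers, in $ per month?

Consumers bear $6.8 per month; suppliers bear $10.2 per month.

Without the tax, 541 − 6P = 4P + 1 gives 10P = 540, so P* = $54 and Q* = 217.
With the tax collected from consumers, demand (in seller-price terms) shifts: Qd = 541 − 6(P + 17).
New equilibrium: consumers pay $60.8, suppliers receive $43.8, Q = 176.2. (Wedge: Pb − Ps = 17.)
Burden on consumers: $6.8; on suppliers: $10.2. (They sum to $17.)
The less price-elastic side of the market bears the larger share of a per-unit tax.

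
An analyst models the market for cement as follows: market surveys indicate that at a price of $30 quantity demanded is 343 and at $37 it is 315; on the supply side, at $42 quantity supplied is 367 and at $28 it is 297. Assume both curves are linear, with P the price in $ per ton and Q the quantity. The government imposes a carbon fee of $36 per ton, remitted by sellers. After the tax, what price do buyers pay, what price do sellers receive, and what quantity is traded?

Demand slope: (315 − 343)/(37 − 30) = -4, so Qd = 463 − 4P.
Supply slope: (297 − 367)/(28 − 42) = 5, so Qs = 5P + 157.
Before the tax: set 463 − 4P = 5P + 157 → P* = $34, Q* = 327.
With the tax collected from sellers, supply shifts: Qs = 5(P − 36) + 157.
New equilibrium: buyers pay $54, sellers receive $18, Q = 247. (Wedge: Pb − Ps = 36.)

Buyers pay $54; sellers receive $18; quantity = 247.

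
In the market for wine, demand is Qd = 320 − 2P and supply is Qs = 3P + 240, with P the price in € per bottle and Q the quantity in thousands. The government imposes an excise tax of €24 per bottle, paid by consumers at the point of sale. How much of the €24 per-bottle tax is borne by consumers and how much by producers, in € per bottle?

Consumers bear €14.4 per bottle; producers bear €9.6 per bottle.

Before the tax: set 320 − 2P = 3P + 240 → P* = €16, Q* = 288.
With the tax collected from consumers, demand (in seller-price terms) shifts: Qd = 320 − 2(P + 24).
New equilibrium: consumers pay €30.4, producers receive €6.4, Q = 259.2. (Wedge: Pb − Ps = 24.)
Burden on consumers: €14.4; on producers: €9.6. (They sum to €24.)
The less price-elastic side of the market bears the larger share of a per-unit tax.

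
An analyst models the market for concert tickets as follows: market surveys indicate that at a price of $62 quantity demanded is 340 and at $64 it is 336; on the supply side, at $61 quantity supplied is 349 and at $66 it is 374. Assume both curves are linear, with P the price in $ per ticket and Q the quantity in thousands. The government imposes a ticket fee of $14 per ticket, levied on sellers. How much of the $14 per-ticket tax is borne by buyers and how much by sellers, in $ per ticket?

Demand slope: (336 − 340)/(64 − 62) = -2, so Qd = 464 − 2P.
Supply slope: (374 − 349)/(66 − 61) = 5, so Qs = 5P + 44.
Before the tax: set 464 − 2P = 5P + 44 → P* = $60, Q* = 344.
With the tax collected from sellers, supply shifts: Qs = 5(P − 14) + 44.
New equilibrium: buyers pay $70, sellers receive $56, Q = 324. (Wedge: Pb − Ps = 14.)
Burden on buyers: $10; on sellers: $4. (They sum to $14.)

Buyers bear $10 per ticket; sellers bear $4 per ticket.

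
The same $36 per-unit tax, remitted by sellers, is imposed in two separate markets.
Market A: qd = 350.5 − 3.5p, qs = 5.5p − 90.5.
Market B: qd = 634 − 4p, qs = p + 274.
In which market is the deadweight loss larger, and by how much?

Market A: pre-tax p* = $49, q* = 179; post-tax q = 102; deadweight loss = $1386.
Market B: pre-tax p* = $72, q* = 346; post-tax q = 317.2; deadweight loss = $518.4.
Difference: $1386 vs $518.4 → market A is larger by $867.6.

Market A, by $867.6.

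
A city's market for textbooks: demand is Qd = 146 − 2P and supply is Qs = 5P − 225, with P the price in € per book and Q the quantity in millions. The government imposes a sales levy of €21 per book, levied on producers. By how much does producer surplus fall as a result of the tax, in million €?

Without the tax, 146 − 2P = 5P − 225 gives 7P = 371, so P* = €53 and Q* = 40.
With the tax collected from producers, supply shifts: Qs = 5(P − 21) − 225.
New equilibrium: buyers pay €68, producers receive €47, Q = 10. (Wedge: Pb − Ps = 21.)
ΔPS is the trapezoid between Q = 10 and Q = 40 of height €6: ½ · (40 + 10) · 6 = €150.

Producer surplus falls by €150 million.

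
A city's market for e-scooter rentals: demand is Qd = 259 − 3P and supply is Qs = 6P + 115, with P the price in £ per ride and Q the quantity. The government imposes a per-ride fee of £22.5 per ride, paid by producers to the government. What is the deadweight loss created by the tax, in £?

Before the tax: set 259 − 3P = 6P + 115 → P* = £16, Q* = 211.
With the tax collected from producers, supply shifts: Qs = 6(P − 22.5) + 115.
Solving gives Q = 166 with buyers paying £31 and producers receiving £8.5 (the £22.5 wedge).
Quantity falls by |ΔQ| = |211 − 166| = 45.
DWL = ½ · t · |ΔQ| = ½ · 22.5 · 45 = £506.25.

Deadweight loss = £506.25.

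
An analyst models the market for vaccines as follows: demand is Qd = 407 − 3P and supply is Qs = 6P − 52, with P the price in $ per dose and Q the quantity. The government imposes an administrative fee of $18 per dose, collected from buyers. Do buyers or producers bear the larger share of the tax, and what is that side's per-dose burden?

Without the tax, 407 − 3P = 6P − 52 gives 9P = 459, so P* = $51 and Q* = 254.
With the tax collected from buyers, demand (in seller-price terms) shifts: Qd = 407 − 3(P + 18).
New equilibrium: buyers pay $63, producers receive $45, Q = 218. (Wedge: Pb − Ps = 18.)
Per-dose burden: buyers $12, producers $6.
Buyers take the larger share because demand is less price-elastic here (demand slope 3 vs supply slope 6).
The less price-elastic side of the market bears the larger share of a per-unit tax.

Buyers bear the larger share: $12 per dose.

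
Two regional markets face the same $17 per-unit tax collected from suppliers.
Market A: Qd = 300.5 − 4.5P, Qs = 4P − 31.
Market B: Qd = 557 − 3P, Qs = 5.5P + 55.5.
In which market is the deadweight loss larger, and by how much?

Market A: pre-tax P* = $39, Q* = 125; post-tax Q = 89; deadweight loss = $306.
Market B: pre-tax P* = $59, Q* = 380; post-tax Q = 347; deadweight loss = $280.5.
Difference: $306 vs $280.5 → market A is larger by $25.5.

Market A, by $25.5.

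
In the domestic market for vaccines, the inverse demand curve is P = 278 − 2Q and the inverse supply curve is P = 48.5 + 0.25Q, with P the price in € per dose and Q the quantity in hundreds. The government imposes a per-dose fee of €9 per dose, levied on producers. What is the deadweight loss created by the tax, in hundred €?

Deadweight loss = €18 hundred.

Inverting to Q(P) form: Qd = 139 − 0.5P; Qs = 4P − 194.
Without the tax, 139 − 0.5P = 4P − 194 gives 4.5P = 333, so P* = €74 and Q* = 102.
With the tax collected from producers, supply shifts: Qs = 4(P − 9) − 194.
New equilibrium: buyers pay €82, producers receive €73, Q = 98. (Wedge: Pb − Ps = 9.)
Quantity falls by |ΔQ| = |102 − 98| = 4.
DWL = ½ · t · |ΔQ| = ½ · 9 · 4 = €18.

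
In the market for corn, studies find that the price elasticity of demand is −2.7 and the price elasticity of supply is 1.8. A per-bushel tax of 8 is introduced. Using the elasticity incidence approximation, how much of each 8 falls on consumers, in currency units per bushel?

Consumers bear ≈ 3.2 per bushel.

Incidence ratio: consumers' share ≈ εs / (εs + |εd|) = 1.8 / (1.8 + 2.7) = 0.4.
So consumers bear ≈ 0.4 × 8 = 3.2; suppliers bear 4.8.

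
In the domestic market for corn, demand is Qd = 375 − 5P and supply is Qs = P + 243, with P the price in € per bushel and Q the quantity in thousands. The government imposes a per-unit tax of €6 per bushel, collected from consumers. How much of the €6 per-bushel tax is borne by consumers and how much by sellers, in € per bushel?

Consumers bear €1 per bushel; sellers bear €5 per bushel.

Without the tax, 375 − 5P = P + 243 gives 6P = 132, so P* = €22 and Q* = 265.
With the tax collected from consumers, demand (in seller-price terms) shifts: Qd = 375 − 5(P + 6).
Solving gives Q = 260 with consumers paying €23 and sellers receiving €17 (the €6 wedge).
Burden on consumers: €1; on sellers: €5. (They sum to €6.)
The less price-elastic side of the market bears the larger share of a per-unit tax.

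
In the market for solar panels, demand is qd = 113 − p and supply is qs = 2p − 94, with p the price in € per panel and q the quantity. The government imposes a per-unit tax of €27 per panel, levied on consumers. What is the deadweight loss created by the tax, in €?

Deadweight loss = €243.

Without the tax, 113 − p = 2p − 94 gives 3p = 207, so p* = €69 and q* = 44.
With the tax collected from consumers, demand (in seller-price terms) shifts: qd = 113 − (p + 27).
New equilibrium: consumers pay €87, sellers receive €60, q = 26. (Wedge: pb − ps = 27.)
Quantity falls by |ΔQ| = |44 − 26| = 18.
DWL = ½ · t · |ΔQ| = ½ · 27 · 18 = €243.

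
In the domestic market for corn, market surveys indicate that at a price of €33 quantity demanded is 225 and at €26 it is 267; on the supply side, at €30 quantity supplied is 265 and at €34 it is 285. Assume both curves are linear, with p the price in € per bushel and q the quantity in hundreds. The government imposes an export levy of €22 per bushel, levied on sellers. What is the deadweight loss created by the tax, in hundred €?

Deadweight loss = €660 hundred.

Demand slope: (267 − 225)/(26 − 33) = -6, so qd = 423 − 6p.
Supply slope: (285 − 265)/(34 − 30) = 5, so qs = 5p + 115.
Without the tax, 423 − 6p = 5p + 115 gives 11p = 308, so p* = €28 and q* = 255.
With the tax collected from sellers, supply shifts: qs = 5(p − 22) + 115.
Solving gives q = 195 with consumers paying €38 and sellers receiving €16 (the €22 wedge).
Quantity falls by |ΔQ| = |255 − 195| = 60.
DWL = ½ · t · |ΔQ| = ½ · 22 · 60 = €660.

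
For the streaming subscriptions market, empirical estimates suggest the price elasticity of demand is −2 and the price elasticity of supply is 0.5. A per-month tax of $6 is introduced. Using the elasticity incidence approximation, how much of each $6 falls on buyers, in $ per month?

Buyers bear ≈ $1.2 per month.

Incidence ratio: buyers' share ≈ εs / (εs + |εd|) = 0.5 / (0.5 + 2) = 0.2.
So buyers bear ≈ 0.2 × $6 = $1.2; producers bear $4.8.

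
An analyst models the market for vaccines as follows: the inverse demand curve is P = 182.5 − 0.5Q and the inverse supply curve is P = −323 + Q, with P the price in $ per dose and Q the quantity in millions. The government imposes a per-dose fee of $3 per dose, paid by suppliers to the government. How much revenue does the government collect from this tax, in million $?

Inverting to Q(P) form: Qd = 365 − 2P; Qs = P + 323.
Without the tax, 365 − 2P = P + 323 gives 3P = 42, so P* = $14 and Q* = 337.
With the tax collected from suppliers, supply shifts: Qs = (P − 3) + 323.
Solving gives Q = 335 with consumers paying $15 and suppliers receiving $12 (the $3 wedge).
Revenue = t · Q = 3 · 335 = $1005.

Tax revenue = $1005 million.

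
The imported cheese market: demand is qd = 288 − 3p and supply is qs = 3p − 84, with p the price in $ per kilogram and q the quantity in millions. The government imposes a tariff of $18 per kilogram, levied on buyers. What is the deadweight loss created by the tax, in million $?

Before the tax: set 288 − 3p = 3p − 84 → p* = $62, q* = 102.
With the tax collected from buyers, demand (in seller-price terms) shifts: qd = 288 − 3(p + 18).
Solving gives q = 75 with buyers paying $71 and suppliers receiving $53 (the $18 wedge).
Quantity falls by |ΔQ| = |102 − 75| = 27.
DWL = ½ · t · |ΔQ| = ½ · 18 · 27 = $243.

Deadweight loss = $243 million.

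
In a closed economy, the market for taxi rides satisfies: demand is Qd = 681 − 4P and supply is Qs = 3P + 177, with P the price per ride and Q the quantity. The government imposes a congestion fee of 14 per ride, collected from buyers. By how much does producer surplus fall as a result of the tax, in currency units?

Without the tax, 681 − 4P = 3P + 177 gives 7P = 504, so P* = 72 and Q* = 393.
With the tax collected from buyers, demand (in seller-price terms) shifts: Qd = 681 − 4(P + 14).
Solving gives Q = 369 with buyers paying 78 and producers receiving 64 (the 14 wedge).
ΔPS is the trapezoid between Q = 369 and Q = 393 of height 8: ½ · (393 + 369) · 8 = 3048.

Producer surplus falls by 3048.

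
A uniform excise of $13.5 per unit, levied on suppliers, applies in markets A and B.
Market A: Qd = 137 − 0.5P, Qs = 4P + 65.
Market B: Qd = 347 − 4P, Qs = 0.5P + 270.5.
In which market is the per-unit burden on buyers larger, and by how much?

Market A, by $10.5.

Market A: pre-tax P* = $16, Q* = 129; post-tax Q = 123; per-unit burden on buyers = $12.
Market B: pre-tax P* = $17, Q* = 279; post-tax Q = 273; per-unit burden on buyers = $1.5.
Difference: $12 vs $1.5 → market A is larger by $10.5.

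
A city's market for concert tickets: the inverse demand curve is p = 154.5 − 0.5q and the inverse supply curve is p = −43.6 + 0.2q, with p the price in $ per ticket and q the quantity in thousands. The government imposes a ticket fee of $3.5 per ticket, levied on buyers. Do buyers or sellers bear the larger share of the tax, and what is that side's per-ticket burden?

Buyers bear the larger share: $2.5 per ticket.

Rewrite in direct form: qd = 309 − 2p and qs = 5p + 218.
Without the tax, 309 − 2p = 5p + 218 gives 7p = 91, so p* = $13 and q* = 283.
With the tax collected from buyers, demand (in seller-price terms) shifts: qd = 309 − 2(p + 3.5).
Solving gives q = 278 with buyers paying $15.5 and sellers receiving $12 (the $3.5 wedge).
Per-ticket burden: buyers $2.5, sellers $1.
Buyers take the larger share because demand is less price-elastic here (demand slope 2 vs supply slope 5).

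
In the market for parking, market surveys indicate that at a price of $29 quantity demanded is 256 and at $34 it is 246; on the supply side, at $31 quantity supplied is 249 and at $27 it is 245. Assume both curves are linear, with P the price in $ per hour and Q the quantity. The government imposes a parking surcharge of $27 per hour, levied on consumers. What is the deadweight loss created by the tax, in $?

Demand slope: (246 − 256)/(34 − 29) = -2, so Qd = 314 − 2P.
Supply slope: (245 − 249)/(27 − 31) = 1, so Qs = P + 218.
Before the tax: set 314 − 2P = P + 218 → P* = $32, Q* = 250.
With the tax collected from consumers, demand (in seller-price terms) shifts: Qd = 314 − 2(P + 27).
Solving gives Q = 232 with consumers paying $41 and sellers receiving $14 (the $27 wedge).
Quantity falls by |ΔQ| = |250 − 232| = 18.
DWL = ½ · t · |ΔQ| = ½ · 27 · 18 = $243.

Deadweight loss = $243.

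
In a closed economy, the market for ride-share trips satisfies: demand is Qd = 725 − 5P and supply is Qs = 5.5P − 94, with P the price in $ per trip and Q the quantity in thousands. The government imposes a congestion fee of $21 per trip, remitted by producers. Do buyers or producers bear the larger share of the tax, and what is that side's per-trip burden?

Buyers bear the larger share: $11 per trip.

Before the tax: set 725 − 5P = 5.5P − 94 → P* = $78, Q* = 335.
With the tax collected from producers, supply shifts: Qs = 5.5(P − 21) − 94.
New equilibrium: buyers pay $89, producers receive $68, Q = 280. (Wedge: Pb − Ps = 21.)
Per-trip burden: buyers $11, producers $10.
Buyers take the larger share because demand is less price-elastic here (demand slope 5 vs supply slope 5.5).
The less price-elastic side of the market bears the larger share of a per-unit tax.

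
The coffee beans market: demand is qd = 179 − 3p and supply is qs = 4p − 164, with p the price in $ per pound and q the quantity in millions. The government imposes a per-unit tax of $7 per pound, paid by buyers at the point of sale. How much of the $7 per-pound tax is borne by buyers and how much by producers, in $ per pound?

Buyers bear $4 per pound; producers bear $3 per pound.

Before the tax: set 179 − 3p = 4p − 164 → p* = $49, q* = 32.
With the tax collected from buyers, demand (in seller-price terms) shifts: qd = 179 − 3(p + 7).
New equilibrium: buyers pay $53, producers receive $46, q = 20. (Wedge: pb − ps = 7.)
Burden on buyers: $4; on producers: $3. (They sum to $7.)
The less price-elastic side of the market bears the larger share of a per-unit tax.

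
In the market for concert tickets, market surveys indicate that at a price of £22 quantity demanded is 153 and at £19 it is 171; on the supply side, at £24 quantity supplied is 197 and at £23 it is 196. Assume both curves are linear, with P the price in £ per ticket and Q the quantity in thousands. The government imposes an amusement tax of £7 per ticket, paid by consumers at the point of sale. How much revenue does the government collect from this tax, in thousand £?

Tax revenue = £1281 thousand.

Demand slope: (171 − 153)/(19 − 22) = -6, so Qd = 285 − 6P.
Supply slope: (196 − 197)/(23 − 24) = 1, so Qs = P + 173.
Before the tax: set 285 − 6P = P + 173 → P* = £16, Q* = 189.
With the tax collected from consumers, demand (in seller-price terms) shifts: Qd = 285 − 6(P + 7).
New equilibrium: consumers pay £17, sellers receive £10, Q = 183. (Wedge: Pb − Ps = 7.)
Revenue = t · Q = 7 · 183 = £1281.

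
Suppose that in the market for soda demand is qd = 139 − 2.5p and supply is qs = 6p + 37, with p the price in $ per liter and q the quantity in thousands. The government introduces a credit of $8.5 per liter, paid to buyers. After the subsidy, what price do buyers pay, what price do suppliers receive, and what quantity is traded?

Buyers pay $6; suppliers receive $14.5; quantity = 124.

Without the subsidy, 139 − 2.5p = 6p + 37 gives 8.5p = 102, so p* = $12 and q* = 109.
With a per-unit subsidy paid to buyers, each effectively pays p − 8.5, so demand becomes qd = 139 − 2.5(p − 8.5).
Solving gives q = 124 with buyers paying $6 and suppliers receiving $14.5 (the $8.5 wedge).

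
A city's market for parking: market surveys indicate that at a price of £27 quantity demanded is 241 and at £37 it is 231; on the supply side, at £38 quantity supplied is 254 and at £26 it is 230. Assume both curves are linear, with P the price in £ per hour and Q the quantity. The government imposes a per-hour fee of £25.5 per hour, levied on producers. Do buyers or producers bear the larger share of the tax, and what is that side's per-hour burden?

Demand slope: (231 − 241)/(37 − 27) = -1, so Qd = 268 − P.
Supply slope: (230 − 254)/(26 − 38) = 2, so Qs = 2P + 178.
Without the tax, 268 − P = 2P + 178 gives 3P = 90, so P* = £30 and Q* = 238.
With the tax collected from producers, supply shifts: Qs = 2(P − 25.5) + 178.
Solving gives Q = 221 with buyers paying £47 and producers receiving £21.5 (the £25.5 wedge).
Per-hour burden: buyers £17, producers £8.5.
Buyers take the larger share because demand is less price-elastic here (demand slope 1 vs supply slope 2).
The less price-elastic side of the market bears the larger share of a per-unit tax.

Buyers bear the larger share: £17 per hour.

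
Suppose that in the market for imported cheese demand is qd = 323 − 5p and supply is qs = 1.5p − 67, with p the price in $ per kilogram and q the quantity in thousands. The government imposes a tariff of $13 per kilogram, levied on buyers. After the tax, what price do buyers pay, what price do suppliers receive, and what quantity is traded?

Buyers pay $63; suppliers receive $50; quantity = 8.

Without the tax, 323 − 5p = 1.5p − 67 gives 6.5p = 390, so p* = $60 and q* = 23.
With the tax collected from buyers, demand (in seller-price terms) shifts: qd = 323 − 5(p + 13).
New equilibrium: buyers pay $63, suppliers receive $50, q = 8. (Wedge: pb − ps = 13.)
The less price-elastic side of the market bears the larger share of a per-unit tax.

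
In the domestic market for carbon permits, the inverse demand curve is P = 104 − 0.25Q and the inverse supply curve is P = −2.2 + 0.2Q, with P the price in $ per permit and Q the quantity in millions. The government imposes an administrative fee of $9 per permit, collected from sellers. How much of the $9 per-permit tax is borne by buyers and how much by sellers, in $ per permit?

Buyers bear $5 per permit; sellers bear $4 per permit.

Rewrite in direct form: Qd = 416 − 4P and Qs = 5P + 11.
Before the tax: set 416 − 4P = 5P + 11 → P* = $45, Q* = 236.
With the tax collected from sellers, supply shifts: Qs = 5(P − 9) + 11.
Solving gives Q = 216 with buyers paying $50 and sellers receiving $41 (the $9 wedge).
Burden on buyers: $5; on sellers: $4. (They sum to $9.)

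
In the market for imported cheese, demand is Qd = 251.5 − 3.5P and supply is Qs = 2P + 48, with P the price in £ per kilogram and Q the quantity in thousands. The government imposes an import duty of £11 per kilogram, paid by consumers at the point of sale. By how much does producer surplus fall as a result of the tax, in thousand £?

Producer surplus falls by £805 thousand.

Without the tax, 251.5 − 3.5P = 2P + 48 gives 5.5P = 203.5, so P* = £37 and Q* = 122.
With the tax collected from consumers, demand (in seller-price terms) shifts: Qd = 251.5 − 3.5(P + 11).
New equilibrium: consumers pay £41, suppliers receive £30, Q = 108. (Wedge: Pb − Ps = 11.)
ΔPS is the trapezoid between Q = 108 and Q = 122 of height £7: ½ · (122 + 108) · 7 = £805.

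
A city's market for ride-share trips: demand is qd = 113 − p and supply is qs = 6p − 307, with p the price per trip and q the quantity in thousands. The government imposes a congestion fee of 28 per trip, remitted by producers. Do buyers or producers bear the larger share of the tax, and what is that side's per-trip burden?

Buyers bear the larger share: 24 per trip.

Without the tax, 113 − p = 6p − 307 gives 7p = 420, so p* = 60 and q* = 53.
With the tax collected from producers, supply shifts: qs = 6(p − 28) − 307.
Solving gives q = 29 with buyers paying 84 and producers receiving 56 (the 28 wedge).
Per-trip burden: buyers 24, producers 4.
Buyers take the larger share because demand is less price-elastic here (demand slope 1 vs supply slope 6).
The less price-elastic side of the market bears the larger share of a per-unit tax.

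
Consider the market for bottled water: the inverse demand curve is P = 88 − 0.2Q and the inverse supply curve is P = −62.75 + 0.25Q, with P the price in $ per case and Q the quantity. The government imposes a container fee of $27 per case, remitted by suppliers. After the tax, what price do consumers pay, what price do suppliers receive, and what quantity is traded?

Inverting to Q(P) form: Qd = 440 − 5P; Qs = 4P + 251.
Without the tax, 440 − 5P = 4P + 251 gives 9P = 189, so P* = $21 and Q* = 335.
With the tax collected from suppliers, supply shifts: Qs = 4(P − 27) + 251.
Solving gives Q = 275 with consumers paying $33 and suppliers receiving $6 (the $27 wedge).

Consumers pay $33; suppliers receive $6; quantity = 275.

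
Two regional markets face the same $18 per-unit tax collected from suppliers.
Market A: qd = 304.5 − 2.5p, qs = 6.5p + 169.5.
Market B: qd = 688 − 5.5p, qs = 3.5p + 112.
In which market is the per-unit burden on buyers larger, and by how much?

Market A: pre-tax p* = $15, q* = 267; post-tax q = 234.5; per-unit burden on buyers = $13.
Market B: pre-tax p* = $64, q* = 336; post-tax q = 297.5; per-unit burden on buyers = $7.
Difference: $13 vs $7 → market A is larger by $6.

Market A, by $6.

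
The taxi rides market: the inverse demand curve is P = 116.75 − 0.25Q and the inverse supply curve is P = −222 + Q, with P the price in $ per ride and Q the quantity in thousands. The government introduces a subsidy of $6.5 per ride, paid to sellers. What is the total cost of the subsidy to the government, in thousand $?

Government outlay = $1795.3 thousand.

Inverting to Q(P) form: Qd = 467 − 4P; Qs = P + 222.
Before the subsidy: set 467 − 4P = P + 222 → P* = $49, Q* = 271.
With a per-unit subsidy paid to sellers, each receives P + 6.5 per unit sold, so supply becomes Qs = (P + 6.5) + 222.
New equilibrium: consumers pay $47.7, sellers receive $54.2, Q = 276.2. (Wedge: Pb − Ps = −6.5.)
Outlay = t · Q = 6.5 · 276.2 = $1795.3.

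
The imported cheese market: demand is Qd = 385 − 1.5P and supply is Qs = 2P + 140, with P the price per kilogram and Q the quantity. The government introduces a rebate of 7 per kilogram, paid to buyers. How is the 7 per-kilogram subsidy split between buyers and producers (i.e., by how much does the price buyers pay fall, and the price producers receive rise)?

Buyers gain 4 per kilogram; producers gain 3 per kilogram.

Before the subsidy: set 385 − 1.5P = 2P + 140 → P* = 70, Q* = 280.
With a per-unit subsidy paid to buyers, each effectively pays P − 7, so demand becomes Qd = 385 − 1.5(P − 7).
New equilibrium: buyers pay 66, producers receive 73, Q = 286. (Wedge: Pb − Ps = −7.)
Gain to buyers: 4; to producers: 3. (They sum to 7.)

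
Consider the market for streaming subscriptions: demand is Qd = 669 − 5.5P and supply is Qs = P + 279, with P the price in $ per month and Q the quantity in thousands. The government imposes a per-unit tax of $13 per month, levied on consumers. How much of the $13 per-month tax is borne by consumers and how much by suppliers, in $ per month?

Before the tax: set 669 − 5.5P = P + 279 → P* = $60, Q* = 339.
With the tax collected from consumers, demand (in seller-price terms) shifts: Qd = 669 − 5.5(P + 13).
New equilibrium: consumers pay $62, suppliers receive $49, Q = 328. (Wedge: Pb − Ps = 13.)
Burden on consumers: $2; on suppliers: $11. (They sum to $13.)

Consumers bear $2 per month; suppliers bear $11 per month.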